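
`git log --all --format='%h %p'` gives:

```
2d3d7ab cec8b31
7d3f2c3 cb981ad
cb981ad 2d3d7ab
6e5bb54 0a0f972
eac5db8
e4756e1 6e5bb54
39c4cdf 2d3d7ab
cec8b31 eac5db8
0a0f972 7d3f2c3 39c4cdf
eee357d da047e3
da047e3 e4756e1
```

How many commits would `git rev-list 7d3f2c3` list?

5

Walking parent pointers from 7d3f2c3: reachable set = {2d3d7ab, 7d3f2c3, cb981ad, cec8b31, eac5db8}.
That is 5 commits.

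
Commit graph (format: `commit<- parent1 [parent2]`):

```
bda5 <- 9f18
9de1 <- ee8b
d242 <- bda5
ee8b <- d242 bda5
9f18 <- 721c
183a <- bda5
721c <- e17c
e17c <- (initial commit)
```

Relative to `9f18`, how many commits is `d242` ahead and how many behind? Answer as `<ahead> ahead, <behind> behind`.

Reachable from d242: {721c, 9f18, bda5, d242, e17c}.
Reachable from 9f18: {721c, 9f18, e17c}.
Only in d242's history (ahead): {bda5, d242} — 2.
Only in 9f18's history (behind): {} — 0.

2 ahead, 0 behind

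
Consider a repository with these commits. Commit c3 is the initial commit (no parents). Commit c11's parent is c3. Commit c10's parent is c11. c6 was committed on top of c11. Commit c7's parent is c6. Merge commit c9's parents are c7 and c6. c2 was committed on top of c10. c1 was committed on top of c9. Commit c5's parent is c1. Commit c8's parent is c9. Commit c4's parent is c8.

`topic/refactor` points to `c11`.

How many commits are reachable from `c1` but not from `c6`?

Reachable from c1: {c1, c11, c3, c6, c7, c9}.
Reachable from c6: {c11, c3, c6}.
In c1's history but not c6's: {c1, c7, c9} — 3 commits.

3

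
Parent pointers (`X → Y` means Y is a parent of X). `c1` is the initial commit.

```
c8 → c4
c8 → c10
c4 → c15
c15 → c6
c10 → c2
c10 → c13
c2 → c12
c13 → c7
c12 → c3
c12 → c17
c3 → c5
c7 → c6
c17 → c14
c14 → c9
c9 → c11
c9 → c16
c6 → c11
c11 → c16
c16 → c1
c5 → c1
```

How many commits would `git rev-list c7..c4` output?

2

Reachable from c4: {c1, c11, c15, c16, c4, c6}.
Reachable from c7: {c1, c11, c16, c6, c7}.
In c4's history but not c7's: {c15, c4} — 2 commits.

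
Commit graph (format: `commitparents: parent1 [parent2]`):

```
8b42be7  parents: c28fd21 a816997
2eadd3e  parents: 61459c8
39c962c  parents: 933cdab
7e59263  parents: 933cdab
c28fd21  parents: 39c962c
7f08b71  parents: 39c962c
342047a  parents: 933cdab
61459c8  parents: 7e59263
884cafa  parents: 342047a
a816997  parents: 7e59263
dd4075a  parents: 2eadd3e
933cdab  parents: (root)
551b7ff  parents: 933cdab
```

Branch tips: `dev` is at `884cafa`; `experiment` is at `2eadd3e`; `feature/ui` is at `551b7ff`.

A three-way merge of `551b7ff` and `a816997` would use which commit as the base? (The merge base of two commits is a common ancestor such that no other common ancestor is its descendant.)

Ancestors of 551b7ff: {551b7ff, 933cdab}.
Ancestors of a816997: {7e59263, 933cdab, a816997}.
Common ancestors: {933cdab}.
The only common ancestor is 933cdab, so it is the merge base.

933cdab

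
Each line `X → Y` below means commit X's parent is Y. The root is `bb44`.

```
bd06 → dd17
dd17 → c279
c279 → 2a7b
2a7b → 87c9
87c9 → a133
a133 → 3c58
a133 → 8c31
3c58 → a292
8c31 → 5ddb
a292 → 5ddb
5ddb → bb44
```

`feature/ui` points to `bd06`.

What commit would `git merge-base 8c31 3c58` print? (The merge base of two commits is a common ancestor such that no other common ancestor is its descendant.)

Ancestors of 8c31: {5ddb, 8c31, bb44}.
Ancestors of 3c58: {3c58, 5ddb, a292, bb44}.
Common ancestors: {5ddb, bb44}.
Among these, 5ddb is not an ancestor of any other common ancestor — it is the merge base.

5ddb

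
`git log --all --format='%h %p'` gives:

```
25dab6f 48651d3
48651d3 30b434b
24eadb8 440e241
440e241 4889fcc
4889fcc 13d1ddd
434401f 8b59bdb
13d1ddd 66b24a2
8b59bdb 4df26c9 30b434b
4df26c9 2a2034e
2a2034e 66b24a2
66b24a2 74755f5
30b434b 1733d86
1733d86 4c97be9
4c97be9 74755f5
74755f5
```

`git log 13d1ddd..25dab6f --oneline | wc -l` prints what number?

5

Reachable from 25dab6f: {1733d86, 25dab6f, 30b434b, 48651d3, 4c97be9, 74755f5}.
Reachable from 13d1ddd: {13d1ddd, 66b24a2, 74755f5}.
In 25dab6f's history but not 13d1ddd's: {1733d86, 25dab6f, 30b434b, 48651d3, 4c97be9} — 5 commits.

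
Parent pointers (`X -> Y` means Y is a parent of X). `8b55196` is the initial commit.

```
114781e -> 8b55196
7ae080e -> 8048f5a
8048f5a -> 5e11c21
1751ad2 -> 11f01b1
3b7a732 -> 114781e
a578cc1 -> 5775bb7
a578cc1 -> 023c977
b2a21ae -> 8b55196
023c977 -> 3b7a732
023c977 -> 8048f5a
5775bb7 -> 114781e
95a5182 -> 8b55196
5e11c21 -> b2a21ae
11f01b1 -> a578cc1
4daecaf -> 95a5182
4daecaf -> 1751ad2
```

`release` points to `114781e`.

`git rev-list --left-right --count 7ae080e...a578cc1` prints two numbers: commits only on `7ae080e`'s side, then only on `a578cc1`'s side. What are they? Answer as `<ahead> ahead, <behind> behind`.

1 ahead, 5 behind

Reachable from 7ae080e: {5e11c21, 7ae080e, 8048f5a, 8b55196, b2a21ae}.
Reachable from a578cc1: {023c977, 114781e, 3b7a732, 5775bb7, 5e11c21, 8048f5a, 8b55196, a578cc1, b2a21ae}.
Only in 7ae080e's history (ahead): {7ae080e} — 1.
Only in a578cc1's history (behind): {023c977, 114781e, 3b7a732, 5775bb7, a578cc1} — 5.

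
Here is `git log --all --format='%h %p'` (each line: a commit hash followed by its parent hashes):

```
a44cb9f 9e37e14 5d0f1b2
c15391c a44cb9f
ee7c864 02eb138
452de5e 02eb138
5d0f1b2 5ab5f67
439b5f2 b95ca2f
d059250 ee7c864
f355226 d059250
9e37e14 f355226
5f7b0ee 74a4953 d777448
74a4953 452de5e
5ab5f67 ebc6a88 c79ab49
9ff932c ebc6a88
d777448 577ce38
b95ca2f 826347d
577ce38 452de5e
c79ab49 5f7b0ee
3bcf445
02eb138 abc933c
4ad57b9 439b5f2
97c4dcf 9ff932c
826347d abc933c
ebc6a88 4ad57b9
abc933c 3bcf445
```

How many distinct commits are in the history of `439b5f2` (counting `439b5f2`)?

5

Walking parent pointers from 439b5f2: reachable set = {3bcf445, 439b5f2, 826347d, abc933c, b95ca2f}.
That is 5 commits.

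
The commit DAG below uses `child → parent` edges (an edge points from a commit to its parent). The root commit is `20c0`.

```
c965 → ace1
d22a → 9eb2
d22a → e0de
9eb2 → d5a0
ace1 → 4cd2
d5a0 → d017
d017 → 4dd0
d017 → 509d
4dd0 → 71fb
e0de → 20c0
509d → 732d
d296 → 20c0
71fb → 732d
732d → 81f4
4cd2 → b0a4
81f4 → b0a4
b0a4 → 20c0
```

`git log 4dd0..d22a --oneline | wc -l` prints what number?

Reachable from d22a: {20c0, 4dd0, 509d, 71fb, 732d, 81f4, 9eb2, b0a4, d017, d22a, d5a0, e0de}.
Reachable from 4dd0: {20c0, 4dd0, 71fb, 732d, 81f4, b0a4}.
In d22a's history but not 4dd0's: {509d, 9eb2, d017, d22a, d5a0, e0de} — 6 commits.

6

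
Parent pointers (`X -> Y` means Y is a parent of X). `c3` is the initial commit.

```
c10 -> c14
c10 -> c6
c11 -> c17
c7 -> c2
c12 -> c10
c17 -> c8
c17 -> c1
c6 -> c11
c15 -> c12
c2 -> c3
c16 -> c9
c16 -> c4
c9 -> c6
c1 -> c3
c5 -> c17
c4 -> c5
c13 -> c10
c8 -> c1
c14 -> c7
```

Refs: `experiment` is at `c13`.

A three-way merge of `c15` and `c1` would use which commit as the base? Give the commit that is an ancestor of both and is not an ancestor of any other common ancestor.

c1

Ancestors of c15: {c1, c10, c11, c12, c14, c15, c17, c2, c3, c6, c7, c8}.
Ancestors of c1: {c1, c3}.
Common ancestors: {c1, c3}.
Among these, c1 is not an ancestor of any other common ancestor — it is the merge base.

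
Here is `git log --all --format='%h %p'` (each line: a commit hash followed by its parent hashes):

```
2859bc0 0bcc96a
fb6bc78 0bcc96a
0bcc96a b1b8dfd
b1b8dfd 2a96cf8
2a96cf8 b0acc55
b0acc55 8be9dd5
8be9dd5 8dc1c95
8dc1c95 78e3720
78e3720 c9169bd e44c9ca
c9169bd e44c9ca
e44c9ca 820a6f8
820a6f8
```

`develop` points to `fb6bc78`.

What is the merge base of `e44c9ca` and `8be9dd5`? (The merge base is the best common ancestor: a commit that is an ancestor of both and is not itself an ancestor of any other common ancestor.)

Ancestors of e44c9ca: {820a6f8, e44c9ca}.
Ancestors of 8be9dd5: {78e3720, 820a6f8, 8be9dd5, 8dc1c95, c9169bd, e44c9ca}.
Common ancestors: {820a6f8, e44c9ca}.
Among these, e44c9ca is not an ancestor of any other common ancestor — it is the merge base.

e44c9ca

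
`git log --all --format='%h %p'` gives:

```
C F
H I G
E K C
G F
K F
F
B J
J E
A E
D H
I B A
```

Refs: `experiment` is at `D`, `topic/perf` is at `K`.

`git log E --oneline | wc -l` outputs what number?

4

Walking parent pointers from E: reachable set = {C, E, F, K}.
That is 4 commits.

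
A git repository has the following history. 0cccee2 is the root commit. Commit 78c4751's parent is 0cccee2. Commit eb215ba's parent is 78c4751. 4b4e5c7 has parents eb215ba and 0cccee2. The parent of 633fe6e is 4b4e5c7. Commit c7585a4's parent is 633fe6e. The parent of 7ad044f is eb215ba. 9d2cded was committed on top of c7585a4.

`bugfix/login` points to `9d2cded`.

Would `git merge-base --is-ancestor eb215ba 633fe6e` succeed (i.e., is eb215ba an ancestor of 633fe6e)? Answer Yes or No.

Yes

Ancestors of 633fe6e (commits reachable by following parents): {0cccee2, 4b4e5c7, 633fe6e, 78c4751, eb215ba}.
eb215ba is in that set, so it is an ancestor of 633fe6e.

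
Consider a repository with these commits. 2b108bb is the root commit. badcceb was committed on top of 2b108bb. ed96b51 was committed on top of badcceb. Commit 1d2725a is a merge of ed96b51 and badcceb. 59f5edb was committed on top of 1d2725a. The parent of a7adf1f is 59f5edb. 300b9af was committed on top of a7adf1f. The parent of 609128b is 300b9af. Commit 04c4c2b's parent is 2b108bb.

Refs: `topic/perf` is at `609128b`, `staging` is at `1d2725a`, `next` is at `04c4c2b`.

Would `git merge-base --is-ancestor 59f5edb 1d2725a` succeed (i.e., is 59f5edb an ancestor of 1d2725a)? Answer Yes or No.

Ancestors of 1d2725a: {1d2725a, 2b108bb, badcceb, ed96b51}.
59f5edb is not in that set, so it is not an ancestor of 1d2725a.

No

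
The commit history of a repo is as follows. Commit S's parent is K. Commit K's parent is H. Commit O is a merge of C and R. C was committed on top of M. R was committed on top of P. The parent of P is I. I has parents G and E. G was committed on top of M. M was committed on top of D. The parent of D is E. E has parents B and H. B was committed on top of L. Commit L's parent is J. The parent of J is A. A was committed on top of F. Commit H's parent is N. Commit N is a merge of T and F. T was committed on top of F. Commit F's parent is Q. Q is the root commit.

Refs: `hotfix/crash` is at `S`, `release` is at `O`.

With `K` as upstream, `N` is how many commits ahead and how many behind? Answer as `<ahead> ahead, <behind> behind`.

Reachable from N: {F, N, Q, T}.
Reachable from K: {F, H, K, N, Q, T}.
Only in N's history (ahead): {} — 0.
Only in K's history (behind): {H, K} — 2.

0 ahead, 2 behind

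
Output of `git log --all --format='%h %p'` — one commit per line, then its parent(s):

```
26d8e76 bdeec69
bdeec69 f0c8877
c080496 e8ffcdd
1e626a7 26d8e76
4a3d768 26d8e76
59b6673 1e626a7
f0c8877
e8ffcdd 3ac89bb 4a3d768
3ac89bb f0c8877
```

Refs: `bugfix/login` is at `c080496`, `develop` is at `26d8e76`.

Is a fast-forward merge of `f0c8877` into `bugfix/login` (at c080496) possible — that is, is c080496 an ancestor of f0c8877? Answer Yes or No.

No

A fast-forward from c080496 to f0c8877 is possible iff c080496 is an ancestor of f0c8877.
Ancestors of f0c8877: {f0c8877}.
c080496 is not among them, so fast-forward is not possible.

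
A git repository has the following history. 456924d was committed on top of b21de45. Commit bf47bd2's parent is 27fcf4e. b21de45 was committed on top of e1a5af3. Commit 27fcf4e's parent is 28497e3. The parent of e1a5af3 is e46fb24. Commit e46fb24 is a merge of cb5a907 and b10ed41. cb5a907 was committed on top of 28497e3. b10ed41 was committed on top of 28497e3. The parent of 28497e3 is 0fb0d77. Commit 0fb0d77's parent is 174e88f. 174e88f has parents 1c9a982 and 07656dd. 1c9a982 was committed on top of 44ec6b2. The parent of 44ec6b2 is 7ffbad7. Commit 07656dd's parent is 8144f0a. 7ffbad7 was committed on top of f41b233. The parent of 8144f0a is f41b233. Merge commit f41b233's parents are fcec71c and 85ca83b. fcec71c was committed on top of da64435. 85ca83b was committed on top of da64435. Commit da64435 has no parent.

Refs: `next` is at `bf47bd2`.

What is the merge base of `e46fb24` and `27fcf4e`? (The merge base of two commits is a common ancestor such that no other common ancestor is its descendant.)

28497e3

Ancestors of e46fb24: {07656dd, 0fb0d77, 174e88f, 1c9a982, 28497e3, 44ec6b2, 7ffbad7, 8144f0a, 85ca83b, b10ed41, cb5a907, da64435, e46fb24, f41b233, fcec71c}.
Ancestors of 27fcf4e: {07656dd, 0fb0d77, 174e88f, 1c9a982, 27fcf4e, 28497e3, 44ec6b2, 7ffbad7, 8144f0a, 85ca83b, da64435, f41b233, fcec71c}.
Common ancestors: {07656dd, 0fb0d77, 174e88f, 1c9a982, 28497e3, 44ec6b2, 7ffbad7, 8144f0a, 85ca83b, da64435, f41b233, fcec71c}.
Among these, 28497e3 is not an ancestor of any other common ancestor — it is the merge base.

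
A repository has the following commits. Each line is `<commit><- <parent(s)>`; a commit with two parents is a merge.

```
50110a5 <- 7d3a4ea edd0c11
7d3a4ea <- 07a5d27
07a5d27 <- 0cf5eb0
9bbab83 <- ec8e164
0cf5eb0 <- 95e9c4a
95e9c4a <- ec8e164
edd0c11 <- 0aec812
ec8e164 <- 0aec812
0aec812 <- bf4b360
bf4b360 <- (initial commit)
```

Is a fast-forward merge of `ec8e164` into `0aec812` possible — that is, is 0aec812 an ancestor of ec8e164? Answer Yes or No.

A fast-forward from 0aec812 to ec8e164 is possible iff 0aec812 is an ancestor of ec8e164.
Ancestors of ec8e164: {0aec812, bf4b360, ec8e164}.
0aec812 is among them, so fast-forward is possible.

Yes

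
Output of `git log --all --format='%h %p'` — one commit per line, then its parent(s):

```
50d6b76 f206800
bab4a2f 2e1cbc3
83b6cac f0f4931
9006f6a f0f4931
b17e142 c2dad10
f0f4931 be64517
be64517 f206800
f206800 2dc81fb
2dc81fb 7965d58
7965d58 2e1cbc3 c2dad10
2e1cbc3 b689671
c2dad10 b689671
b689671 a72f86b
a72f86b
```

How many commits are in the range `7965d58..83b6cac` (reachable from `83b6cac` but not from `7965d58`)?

Reachable from 83b6cac: {2dc81fb, 2e1cbc3, 7965d58, 83b6cac, a72f86b, b689671, be64517, c2dad10, f0f4931, f206800}.
Reachable from 7965d58: {2e1cbc3, 7965d58, a72f86b, b689671, c2dad10}.
In 83b6cac's history but not 7965d58's: {2dc81fb, 83b6cac, be64517, f0f4931, f206800} — 5 commits.

5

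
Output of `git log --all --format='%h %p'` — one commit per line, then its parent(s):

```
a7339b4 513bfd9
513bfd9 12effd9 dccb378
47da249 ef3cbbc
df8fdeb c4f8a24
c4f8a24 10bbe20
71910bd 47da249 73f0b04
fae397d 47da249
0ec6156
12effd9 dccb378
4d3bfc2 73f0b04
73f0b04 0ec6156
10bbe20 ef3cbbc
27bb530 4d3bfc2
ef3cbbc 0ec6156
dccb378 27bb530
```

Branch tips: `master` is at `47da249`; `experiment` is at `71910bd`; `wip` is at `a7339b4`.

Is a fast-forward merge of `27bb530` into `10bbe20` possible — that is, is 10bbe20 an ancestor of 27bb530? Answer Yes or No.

A fast-forward from 10bbe20 to 27bb530 is possible iff 10bbe20 is an ancestor of 27bb530.
Ancestors of 27bb530: {0ec6156, 27bb530, 4d3bfc2, 73f0b04}.
10bbe20 is not among them, so fast-forward is not possible.

No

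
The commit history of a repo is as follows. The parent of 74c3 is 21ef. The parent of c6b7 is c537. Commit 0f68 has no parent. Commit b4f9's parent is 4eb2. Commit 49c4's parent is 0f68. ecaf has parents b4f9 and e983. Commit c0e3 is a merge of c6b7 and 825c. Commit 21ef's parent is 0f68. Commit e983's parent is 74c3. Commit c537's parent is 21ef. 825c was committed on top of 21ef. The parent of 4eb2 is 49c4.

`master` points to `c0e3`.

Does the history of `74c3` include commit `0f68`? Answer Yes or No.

Yes

Ancestors of 74c3 (commits reachable by following parents): {0f68, 21ef, 74c3}.
0f68 is in that set, so it is an ancestor of 74c3.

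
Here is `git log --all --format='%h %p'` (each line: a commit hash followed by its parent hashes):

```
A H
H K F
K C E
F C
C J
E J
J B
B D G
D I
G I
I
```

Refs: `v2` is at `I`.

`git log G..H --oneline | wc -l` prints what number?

Reachable from H: {B, C, D, E, F, G, H, I, J, K}.
Reachable from G: {G, I}.
In H's history but not G's: {B, C, D, E, F, H, J, K} — 8 commits.

8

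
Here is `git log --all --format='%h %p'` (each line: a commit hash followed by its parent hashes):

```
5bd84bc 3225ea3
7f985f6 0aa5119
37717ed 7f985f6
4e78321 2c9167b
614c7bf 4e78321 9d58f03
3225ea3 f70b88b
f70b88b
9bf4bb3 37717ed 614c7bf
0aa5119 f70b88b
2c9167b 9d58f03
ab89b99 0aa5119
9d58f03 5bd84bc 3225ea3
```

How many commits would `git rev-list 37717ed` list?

4

Walking parent pointers from 37717ed: reachable set = {0aa5119, 37717ed, 7f985f6, f70b88b}.
That is 4 commits.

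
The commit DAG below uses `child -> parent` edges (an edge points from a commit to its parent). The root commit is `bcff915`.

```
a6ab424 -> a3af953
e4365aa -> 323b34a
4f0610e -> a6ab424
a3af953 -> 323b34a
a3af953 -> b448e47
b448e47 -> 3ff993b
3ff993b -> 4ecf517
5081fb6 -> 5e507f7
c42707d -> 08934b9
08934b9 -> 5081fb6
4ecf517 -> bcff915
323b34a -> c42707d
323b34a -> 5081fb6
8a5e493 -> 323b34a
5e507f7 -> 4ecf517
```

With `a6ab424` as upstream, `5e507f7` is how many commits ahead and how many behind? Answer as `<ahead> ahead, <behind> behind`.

0 ahead, 8 behind

Reachable from 5e507f7: {4ecf517, 5e507f7, bcff915}.
Reachable from a6ab424: {08934b9, 323b34a, 3ff993b, 4ecf517, 5081fb6, 5e507f7, a3af953, a6ab424, b448e47, bcff915, c42707d}.
Only in 5e507f7's history (ahead): {} — 0.
Only in a6ab424's history (behind): {08934b9, 323b34a, 3ff993b, 5081fb6, a3af953, a6ab424, b448e47, c42707d} — 8.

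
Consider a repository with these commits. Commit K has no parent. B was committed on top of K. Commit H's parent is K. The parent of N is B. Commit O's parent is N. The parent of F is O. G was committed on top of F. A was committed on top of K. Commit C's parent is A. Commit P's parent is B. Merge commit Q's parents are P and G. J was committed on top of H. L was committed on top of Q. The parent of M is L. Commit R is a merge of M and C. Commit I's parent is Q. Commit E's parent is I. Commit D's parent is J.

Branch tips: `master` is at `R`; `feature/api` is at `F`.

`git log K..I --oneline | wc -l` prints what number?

8

Reachable from I: {B, F, G, I, K, N, O, P, Q}.
Reachable from K: {K}.
In I's history but not K's: {B, F, G, I, N, O, P, Q} — 8 commits.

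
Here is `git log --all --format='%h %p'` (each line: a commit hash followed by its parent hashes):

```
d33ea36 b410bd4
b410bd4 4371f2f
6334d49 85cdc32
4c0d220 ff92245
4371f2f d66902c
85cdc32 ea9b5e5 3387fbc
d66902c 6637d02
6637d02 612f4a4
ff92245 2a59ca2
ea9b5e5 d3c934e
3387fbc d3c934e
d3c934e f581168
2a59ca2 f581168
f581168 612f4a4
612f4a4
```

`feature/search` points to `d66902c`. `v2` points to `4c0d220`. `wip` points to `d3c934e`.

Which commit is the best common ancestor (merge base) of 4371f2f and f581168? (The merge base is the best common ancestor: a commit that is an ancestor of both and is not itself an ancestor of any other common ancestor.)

Ancestors of 4371f2f: {4371f2f, 612f4a4, 6637d02, d66902c}.
Ancestors of f581168: {612f4a4, f581168}.
Common ancestors: {612f4a4}.
The only common ancestor is 612f4a4, so it is the merge base.

612f4a4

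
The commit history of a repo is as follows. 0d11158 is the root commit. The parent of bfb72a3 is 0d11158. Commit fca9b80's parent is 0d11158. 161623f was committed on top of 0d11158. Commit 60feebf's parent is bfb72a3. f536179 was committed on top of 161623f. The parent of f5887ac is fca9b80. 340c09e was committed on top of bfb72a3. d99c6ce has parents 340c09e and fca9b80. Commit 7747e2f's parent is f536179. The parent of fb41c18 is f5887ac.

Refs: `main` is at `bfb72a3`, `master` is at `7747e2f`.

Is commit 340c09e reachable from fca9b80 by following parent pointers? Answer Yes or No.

No

Ancestors of fca9b80: {0d11158, fca9b80}.
340c09e is not in that set, so it is not an ancestor of fca9b80.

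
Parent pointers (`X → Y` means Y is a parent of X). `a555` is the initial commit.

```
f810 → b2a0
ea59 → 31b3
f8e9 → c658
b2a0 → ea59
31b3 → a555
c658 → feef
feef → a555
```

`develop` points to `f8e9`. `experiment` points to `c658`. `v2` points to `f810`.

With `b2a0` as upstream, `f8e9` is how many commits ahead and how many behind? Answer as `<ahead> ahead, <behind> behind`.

3 ahead, 3 behind

Reachable from f8e9: {a555, c658, f8e9, feef}.
Reachable from b2a0: {31b3, a555, b2a0, ea59}.
Only in f8e9's history (ahead): {c658, f8e9, feef} — 3.
Only in b2a0's history (behind): {31b3, b2a0, ea59} — 3.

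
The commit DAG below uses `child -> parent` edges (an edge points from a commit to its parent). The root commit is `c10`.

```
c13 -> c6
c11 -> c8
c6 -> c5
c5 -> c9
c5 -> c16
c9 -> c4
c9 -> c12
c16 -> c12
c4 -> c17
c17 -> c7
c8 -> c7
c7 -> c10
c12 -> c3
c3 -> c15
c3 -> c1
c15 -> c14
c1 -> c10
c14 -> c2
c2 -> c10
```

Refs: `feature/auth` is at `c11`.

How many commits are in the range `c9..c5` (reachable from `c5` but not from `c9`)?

2

Reachable from c5: {c1, c10, c12, c14, c15, c16, c17, c2, c3, c4, c5, c7, c9}.
Reachable from c9: {c1, c10, c12, c14, c15, c17, c2, c3, c4, c7, c9}.
In c5's history but not c9's: {c16, c5} — 2 commits.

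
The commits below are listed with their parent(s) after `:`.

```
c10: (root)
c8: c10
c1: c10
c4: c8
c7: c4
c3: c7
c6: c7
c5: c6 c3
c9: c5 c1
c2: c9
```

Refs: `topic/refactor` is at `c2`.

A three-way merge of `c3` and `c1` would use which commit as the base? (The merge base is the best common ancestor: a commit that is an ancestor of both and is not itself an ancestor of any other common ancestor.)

c10

Ancestors of c3: {c10, c3, c4, c7, c8}.
Ancestors of c1: {c1, c10}.
Common ancestors: {c10}.
The only common ancestor is c10, so it is the merge base.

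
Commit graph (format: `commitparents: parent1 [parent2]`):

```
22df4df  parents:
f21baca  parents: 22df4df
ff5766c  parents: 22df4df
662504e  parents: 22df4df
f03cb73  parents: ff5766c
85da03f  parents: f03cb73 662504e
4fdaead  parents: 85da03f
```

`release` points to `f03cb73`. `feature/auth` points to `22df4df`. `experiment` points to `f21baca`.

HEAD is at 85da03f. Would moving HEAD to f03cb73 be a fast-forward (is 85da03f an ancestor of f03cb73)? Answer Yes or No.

No

A fast-forward from 85da03f to f03cb73 is possible iff 85da03f is an ancestor of f03cb73.
Ancestors of f03cb73: {22df4df, f03cb73, ff5766c}.
85da03f is not among them, so fast-forward is not possible.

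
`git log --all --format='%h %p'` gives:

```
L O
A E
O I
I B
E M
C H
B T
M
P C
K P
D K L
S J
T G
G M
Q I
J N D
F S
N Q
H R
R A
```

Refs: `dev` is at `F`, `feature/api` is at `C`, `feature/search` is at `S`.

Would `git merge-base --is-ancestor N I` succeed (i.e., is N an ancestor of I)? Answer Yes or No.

No

Ancestors of I: {B, G, I, M, T}.
N is not in that set, so it is not an ancestor of I.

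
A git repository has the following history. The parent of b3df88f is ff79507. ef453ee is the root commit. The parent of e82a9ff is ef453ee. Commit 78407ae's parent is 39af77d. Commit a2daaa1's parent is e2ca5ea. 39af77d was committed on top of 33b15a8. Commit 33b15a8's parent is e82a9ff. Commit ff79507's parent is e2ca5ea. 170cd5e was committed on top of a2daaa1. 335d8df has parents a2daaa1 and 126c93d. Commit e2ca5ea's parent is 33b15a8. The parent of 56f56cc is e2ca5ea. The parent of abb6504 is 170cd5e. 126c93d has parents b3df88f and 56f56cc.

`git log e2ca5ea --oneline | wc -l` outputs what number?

Walking parent pointers from e2ca5ea: reachable set = {33b15a8, e2ca5ea, e82a9ff, ef453ee}.
That is 4 commits.

4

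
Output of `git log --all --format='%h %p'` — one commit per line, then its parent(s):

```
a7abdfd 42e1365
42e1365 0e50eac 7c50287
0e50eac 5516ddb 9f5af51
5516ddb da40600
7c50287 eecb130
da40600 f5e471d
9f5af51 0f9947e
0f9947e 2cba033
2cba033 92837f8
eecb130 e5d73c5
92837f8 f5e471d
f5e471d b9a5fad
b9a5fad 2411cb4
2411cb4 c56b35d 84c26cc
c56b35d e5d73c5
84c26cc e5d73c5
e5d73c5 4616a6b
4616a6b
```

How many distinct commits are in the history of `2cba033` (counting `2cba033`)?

9

Walking parent pointers from 2cba033: reachable set = {2411cb4, 2cba033, 4616a6b, 84c26cc, 92837f8, b9a5fad, c56b35d, e5d73c5, f5e471d}.
That is 9 commits.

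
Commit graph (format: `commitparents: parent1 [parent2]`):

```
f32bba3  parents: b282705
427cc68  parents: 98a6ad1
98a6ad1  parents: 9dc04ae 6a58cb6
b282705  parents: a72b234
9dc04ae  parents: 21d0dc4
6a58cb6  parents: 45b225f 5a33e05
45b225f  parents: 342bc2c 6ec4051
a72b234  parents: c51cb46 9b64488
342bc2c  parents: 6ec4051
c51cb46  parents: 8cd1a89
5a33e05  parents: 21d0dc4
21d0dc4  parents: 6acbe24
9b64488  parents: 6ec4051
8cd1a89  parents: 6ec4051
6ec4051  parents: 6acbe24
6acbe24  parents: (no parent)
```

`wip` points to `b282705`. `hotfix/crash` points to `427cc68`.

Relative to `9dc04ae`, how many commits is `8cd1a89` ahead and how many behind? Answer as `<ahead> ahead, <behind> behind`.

Reachable from 8cd1a89: {6acbe24, 6ec4051, 8cd1a89}.
Reachable from 9dc04ae: {21d0dc4, 6acbe24, 9dc04ae}.
Only in 8cd1a89's history (ahead): {6ec4051, 8cd1a89} — 2.
Only in 9dc04ae's history (behind): {21d0dc4, 9dc04ae} — 2.

2 ahead, 2 behind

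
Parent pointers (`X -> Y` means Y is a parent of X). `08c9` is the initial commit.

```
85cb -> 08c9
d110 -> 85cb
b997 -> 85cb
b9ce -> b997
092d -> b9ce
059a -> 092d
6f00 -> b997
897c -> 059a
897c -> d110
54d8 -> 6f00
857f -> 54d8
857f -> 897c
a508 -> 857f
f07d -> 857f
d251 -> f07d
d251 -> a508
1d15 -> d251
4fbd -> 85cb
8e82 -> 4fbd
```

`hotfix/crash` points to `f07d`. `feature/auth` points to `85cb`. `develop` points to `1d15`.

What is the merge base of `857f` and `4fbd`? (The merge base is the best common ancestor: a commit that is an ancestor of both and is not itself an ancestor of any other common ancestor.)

85cb

Ancestors of 857f: {059a, 08c9, 092d, 54d8, 6f00, 857f, 85cb, 897c, b997, b9ce, d110}.
Ancestors of 4fbd: {08c9, 4fbd, 85cb}.
Common ancestors: {08c9, 85cb}.
Among these, 85cb is not an ancestor of any other common ancestor — it is the merge base.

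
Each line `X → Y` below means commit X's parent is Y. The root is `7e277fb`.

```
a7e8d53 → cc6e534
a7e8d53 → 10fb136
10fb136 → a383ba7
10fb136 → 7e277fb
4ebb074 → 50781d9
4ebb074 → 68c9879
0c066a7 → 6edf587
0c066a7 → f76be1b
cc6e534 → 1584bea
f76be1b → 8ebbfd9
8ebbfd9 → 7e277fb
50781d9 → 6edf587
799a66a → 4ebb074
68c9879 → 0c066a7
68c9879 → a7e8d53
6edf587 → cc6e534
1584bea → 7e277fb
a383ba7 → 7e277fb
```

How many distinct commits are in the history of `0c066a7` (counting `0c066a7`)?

7

Walking parent pointers from 0c066a7: reachable set = {0c066a7, 1584bea, 6edf587, 7e277fb, 8ebbfd9, cc6e534, f76be1b}.
That is 7 commits.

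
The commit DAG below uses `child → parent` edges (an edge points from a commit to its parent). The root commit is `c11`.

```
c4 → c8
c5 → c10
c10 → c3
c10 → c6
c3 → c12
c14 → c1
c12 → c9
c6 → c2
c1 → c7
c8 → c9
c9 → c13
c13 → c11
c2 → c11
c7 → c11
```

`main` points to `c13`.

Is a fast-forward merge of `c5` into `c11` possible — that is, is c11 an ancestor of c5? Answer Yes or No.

A fast-forward from c11 to c5 is possible iff c11 is an ancestor of c5.
Ancestors of c5: {c10, c11, c12, c13, c2, c3, c5, c6, c9}.
c11 is among them, so fast-forward is possible.

Yes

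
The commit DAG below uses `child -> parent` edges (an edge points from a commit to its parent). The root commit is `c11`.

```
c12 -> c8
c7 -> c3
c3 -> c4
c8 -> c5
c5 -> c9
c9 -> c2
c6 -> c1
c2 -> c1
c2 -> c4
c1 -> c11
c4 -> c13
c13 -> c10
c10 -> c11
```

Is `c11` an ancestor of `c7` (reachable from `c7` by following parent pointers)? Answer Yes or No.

Yes

Ancestors of c7 (commits reachable by following parents): {c10, c11, c13, c3, c4, c7}.
c11 is in that set, so it is an ancestor of c7.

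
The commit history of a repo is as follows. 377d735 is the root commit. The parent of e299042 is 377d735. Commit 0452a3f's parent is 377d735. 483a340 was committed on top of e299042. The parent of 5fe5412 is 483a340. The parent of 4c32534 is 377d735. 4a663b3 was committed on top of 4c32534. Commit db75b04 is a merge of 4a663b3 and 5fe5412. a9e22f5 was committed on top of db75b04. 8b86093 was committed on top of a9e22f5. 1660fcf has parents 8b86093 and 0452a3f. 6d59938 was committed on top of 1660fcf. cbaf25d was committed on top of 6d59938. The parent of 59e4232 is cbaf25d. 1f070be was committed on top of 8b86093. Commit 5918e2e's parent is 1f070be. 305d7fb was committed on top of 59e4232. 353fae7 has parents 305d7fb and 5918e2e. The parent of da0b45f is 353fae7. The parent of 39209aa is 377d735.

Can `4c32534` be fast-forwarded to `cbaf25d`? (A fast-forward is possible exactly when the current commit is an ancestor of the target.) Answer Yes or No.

A fast-forward from 4c32534 to cbaf25d is possible iff 4c32534 is an ancestor of cbaf25d.
Ancestors of cbaf25d: {0452a3f, 1660fcf, 377d735, 483a340, 4a663b3, 4c32534, 5fe5412, 6d59938, 8b86093, a9e22f5, cbaf25d, db75b04, e299042}.
4c32534 is among them, so fast-forward is possible.

Yes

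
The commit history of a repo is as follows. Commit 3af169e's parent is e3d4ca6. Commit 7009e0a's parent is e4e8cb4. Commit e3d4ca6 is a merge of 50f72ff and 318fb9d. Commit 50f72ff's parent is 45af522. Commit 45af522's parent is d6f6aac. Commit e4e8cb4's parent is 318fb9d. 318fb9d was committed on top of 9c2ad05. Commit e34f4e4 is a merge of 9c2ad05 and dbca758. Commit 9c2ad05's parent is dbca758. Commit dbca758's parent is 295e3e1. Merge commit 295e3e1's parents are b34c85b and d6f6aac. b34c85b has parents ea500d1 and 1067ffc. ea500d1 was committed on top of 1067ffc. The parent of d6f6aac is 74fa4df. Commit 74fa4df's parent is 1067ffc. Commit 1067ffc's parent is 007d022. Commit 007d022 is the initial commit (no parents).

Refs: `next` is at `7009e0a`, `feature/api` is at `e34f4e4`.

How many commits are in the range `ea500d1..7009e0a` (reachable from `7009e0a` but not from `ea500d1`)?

9

Reachable from 7009e0a: {007d022, 1067ffc, 295e3e1, 318fb9d, 7009e0a, 74fa4df, 9c2ad05, b34c85b, d6f6aac, dbca758, e4e8cb4, ea500d1}.
Reachable from ea500d1: {007d022, 1067ffc, ea500d1}.
In 7009e0a's history but not ea500d1's: {295e3e1, 318fb9d, 7009e0a, 74fa4df, 9c2ad05, b34c85b, d6f6aac, dbca758, e4e8cb4} — 9 commits.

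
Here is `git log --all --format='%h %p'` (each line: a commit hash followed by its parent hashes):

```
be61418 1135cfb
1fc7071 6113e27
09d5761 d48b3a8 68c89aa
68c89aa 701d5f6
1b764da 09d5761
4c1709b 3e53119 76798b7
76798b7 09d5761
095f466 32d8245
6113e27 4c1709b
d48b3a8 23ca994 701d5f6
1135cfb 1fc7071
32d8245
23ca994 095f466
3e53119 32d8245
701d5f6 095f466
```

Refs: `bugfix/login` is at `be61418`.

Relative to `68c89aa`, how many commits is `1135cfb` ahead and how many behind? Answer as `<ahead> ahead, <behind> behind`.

9 ahead, 0 behind

Reachable from 1135cfb: {095f466, 09d5761, 1135cfb, 1fc7071, 23ca994, 32d8245, 3e53119, 4c1709b, 6113e27, 68c89aa, 701d5f6, 76798b7, d48b3a8}.
Reachable from 68c89aa: {095f466, 32d8245, 68c89aa, 701d5f6}.
Only in 1135cfb's history (ahead): {09d5761, 1135cfb, 1fc7071, 23ca994, 3e53119, 4c1709b, 6113e27, 76798b7, d48b3a8} — 9.
Only in 68c89aa's history (behind): {} — 0.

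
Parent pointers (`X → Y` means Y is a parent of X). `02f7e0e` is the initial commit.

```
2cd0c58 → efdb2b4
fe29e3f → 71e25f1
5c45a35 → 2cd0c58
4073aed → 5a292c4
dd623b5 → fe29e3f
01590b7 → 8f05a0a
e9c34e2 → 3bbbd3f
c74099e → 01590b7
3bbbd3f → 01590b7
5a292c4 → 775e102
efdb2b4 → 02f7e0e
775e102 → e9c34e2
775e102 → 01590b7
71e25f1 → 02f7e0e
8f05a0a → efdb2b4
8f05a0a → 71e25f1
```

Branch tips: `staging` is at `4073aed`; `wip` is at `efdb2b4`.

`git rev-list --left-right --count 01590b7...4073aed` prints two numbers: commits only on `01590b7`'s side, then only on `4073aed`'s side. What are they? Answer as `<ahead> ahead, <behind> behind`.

Reachable from 01590b7: {01590b7, 02f7e0e, 71e25f1, 8f05a0a, efdb2b4}.
Reachable from 4073aed: {01590b7, 02f7e0e, 3bbbd3f, 4073aed, 5a292c4, 71e25f1, 775e102, 8f05a0a, e9c34e2, efdb2b4}.
Only in 01590b7's history (ahead): {} — 0.
Only in 4073aed's history (behind): {3bbbd3f, 4073aed, 5a292c4, 775e102, e9c34e2} — 5.

0 ahead, 5 behind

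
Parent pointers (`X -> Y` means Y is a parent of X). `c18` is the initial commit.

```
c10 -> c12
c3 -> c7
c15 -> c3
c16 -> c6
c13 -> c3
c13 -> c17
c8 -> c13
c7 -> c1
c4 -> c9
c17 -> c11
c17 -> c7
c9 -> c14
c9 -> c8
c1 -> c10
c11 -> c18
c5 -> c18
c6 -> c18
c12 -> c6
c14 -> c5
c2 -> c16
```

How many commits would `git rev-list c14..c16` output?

Reachable from c16: {c16, c18, c6}.
Reachable from c14: {c14, c18, c5}.
In c16's history but not c14's: {c16, c6} — 2 commits.

2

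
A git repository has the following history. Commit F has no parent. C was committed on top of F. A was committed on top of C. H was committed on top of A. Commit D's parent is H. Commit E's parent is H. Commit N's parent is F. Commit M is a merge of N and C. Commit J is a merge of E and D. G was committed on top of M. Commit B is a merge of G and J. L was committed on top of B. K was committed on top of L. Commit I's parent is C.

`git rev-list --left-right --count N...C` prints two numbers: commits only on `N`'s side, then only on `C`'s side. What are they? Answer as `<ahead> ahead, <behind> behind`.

Reachable from N: {F, N}.
Reachable from C: {C, F}.
Only in N's history (ahead): {N} — 1.
Only in C's history (behind): {C} — 1.

1 ahead, 1 behind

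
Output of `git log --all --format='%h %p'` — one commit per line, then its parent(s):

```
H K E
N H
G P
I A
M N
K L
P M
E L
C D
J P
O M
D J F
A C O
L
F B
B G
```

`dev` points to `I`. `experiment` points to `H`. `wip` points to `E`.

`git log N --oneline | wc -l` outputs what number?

Walking parent pointers from N: reachable set = {E, H, K, L, N}.
That is 5 commits.

5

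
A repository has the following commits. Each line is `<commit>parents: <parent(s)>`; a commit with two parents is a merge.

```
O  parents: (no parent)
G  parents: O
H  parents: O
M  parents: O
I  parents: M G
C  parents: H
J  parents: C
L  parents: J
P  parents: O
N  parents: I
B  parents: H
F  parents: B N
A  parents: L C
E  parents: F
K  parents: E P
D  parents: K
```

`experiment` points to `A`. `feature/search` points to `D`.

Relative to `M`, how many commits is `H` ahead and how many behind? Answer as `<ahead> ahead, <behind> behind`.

Reachable from H: {H, O}.
Reachable from M: {M, O}.
Only in H's history (ahead): {H} — 1.
Only in M's history (behind): {M} — 1.

1 ahead, 1 behind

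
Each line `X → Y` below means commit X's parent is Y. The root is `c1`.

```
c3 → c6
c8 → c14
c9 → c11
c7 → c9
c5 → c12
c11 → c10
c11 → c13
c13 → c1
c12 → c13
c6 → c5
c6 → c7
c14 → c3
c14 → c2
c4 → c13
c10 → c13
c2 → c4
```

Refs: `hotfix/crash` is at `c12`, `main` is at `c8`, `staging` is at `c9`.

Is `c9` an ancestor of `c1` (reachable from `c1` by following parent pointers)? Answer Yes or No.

Ancestors of c1: {c1}.
c9 is not in that set, so it is not an ancestor of c1.

No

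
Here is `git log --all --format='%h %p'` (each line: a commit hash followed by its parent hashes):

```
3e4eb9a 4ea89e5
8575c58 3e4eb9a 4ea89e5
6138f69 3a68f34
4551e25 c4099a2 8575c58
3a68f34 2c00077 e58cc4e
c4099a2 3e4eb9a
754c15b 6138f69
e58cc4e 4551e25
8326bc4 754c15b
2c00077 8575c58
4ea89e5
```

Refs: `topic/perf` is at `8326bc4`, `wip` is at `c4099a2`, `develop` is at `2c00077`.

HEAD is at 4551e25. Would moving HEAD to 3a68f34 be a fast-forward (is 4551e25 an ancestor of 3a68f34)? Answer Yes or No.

A fast-forward from 4551e25 to 3a68f34 is possible iff 4551e25 is an ancestor of 3a68f34.
Ancestors of 3a68f34: {2c00077, 3a68f34, 3e4eb9a, 4551e25, 4ea89e5, 8575c58, c4099a2, e58cc4e}.
4551e25 is among them, so fast-forward is possible.

Yes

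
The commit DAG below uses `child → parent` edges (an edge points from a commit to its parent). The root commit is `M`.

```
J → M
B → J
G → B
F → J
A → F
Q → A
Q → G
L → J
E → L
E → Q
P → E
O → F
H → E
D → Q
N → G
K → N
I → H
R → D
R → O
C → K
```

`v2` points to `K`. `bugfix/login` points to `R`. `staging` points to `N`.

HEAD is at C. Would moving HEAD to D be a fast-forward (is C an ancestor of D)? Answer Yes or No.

A fast-forward from C to D is possible iff C is an ancestor of D.
Ancestors of D: {A, B, D, F, G, J, M, Q}.
C is not among them, so fast-forward is not possible.

No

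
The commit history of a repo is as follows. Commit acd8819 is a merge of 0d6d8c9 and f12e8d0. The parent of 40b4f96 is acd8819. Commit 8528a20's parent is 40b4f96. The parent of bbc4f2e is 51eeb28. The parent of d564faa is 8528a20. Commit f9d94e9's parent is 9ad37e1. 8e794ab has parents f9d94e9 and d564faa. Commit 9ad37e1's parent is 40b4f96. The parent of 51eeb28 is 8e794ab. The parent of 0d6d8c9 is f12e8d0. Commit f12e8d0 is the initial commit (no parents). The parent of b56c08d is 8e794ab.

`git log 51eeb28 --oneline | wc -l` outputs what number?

10

Walking parent pointers from 51eeb28: reachable set = {0d6d8c9, 40b4f96, 51eeb28, 8528a20, 8e794ab, 9ad37e1, acd8819, d564faa, f12e8d0, f9d94e9}.
That is 10 commits.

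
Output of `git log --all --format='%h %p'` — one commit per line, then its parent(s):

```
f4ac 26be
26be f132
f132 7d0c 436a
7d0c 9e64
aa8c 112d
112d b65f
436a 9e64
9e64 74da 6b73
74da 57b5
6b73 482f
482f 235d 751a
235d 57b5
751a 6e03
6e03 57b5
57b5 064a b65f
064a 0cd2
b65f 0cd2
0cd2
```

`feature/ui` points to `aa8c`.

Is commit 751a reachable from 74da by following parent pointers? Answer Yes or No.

Ancestors of 74da: {064a, 0cd2, 57b5, 74da, b65f}.
751a is not in that set, so it is not an ancestor of 74da.

No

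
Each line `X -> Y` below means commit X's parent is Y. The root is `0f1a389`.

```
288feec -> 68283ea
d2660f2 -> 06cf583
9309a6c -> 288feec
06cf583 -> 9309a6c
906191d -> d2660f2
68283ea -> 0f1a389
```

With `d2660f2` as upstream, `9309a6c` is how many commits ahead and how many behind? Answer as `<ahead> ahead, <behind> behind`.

Reachable from 9309a6c: {0f1a389, 288feec, 68283ea, 9309a6c}.
Reachable from d2660f2: {06cf583, 0f1a389, 288feec, 68283ea, 9309a6c, d2660f2}.
Only in 9309a6c's history (ahead): {} — 0.
Only in d2660f2's history (behind): {06cf583, d2660f2} — 2.

0 ahead, 2 behind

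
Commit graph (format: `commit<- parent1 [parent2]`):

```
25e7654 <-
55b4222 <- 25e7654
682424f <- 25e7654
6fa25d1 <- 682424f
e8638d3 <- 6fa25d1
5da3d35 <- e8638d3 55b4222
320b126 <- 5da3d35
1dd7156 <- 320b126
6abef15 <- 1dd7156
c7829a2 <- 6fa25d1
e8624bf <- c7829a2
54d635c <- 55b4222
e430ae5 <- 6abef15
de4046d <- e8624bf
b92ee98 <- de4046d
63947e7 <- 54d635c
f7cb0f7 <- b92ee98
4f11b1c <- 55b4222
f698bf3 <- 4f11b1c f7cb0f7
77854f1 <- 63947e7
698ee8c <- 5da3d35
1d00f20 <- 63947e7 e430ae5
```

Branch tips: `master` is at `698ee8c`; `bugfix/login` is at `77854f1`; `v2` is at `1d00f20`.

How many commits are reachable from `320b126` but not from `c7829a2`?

Reachable from 320b126: {25e7654, 320b126, 55b4222, 5da3d35, 682424f, 6fa25d1, e8638d3}.
Reachable from c7829a2: {25e7654, 682424f, 6fa25d1, c7829a2}.
In 320b126's history but not c7829a2's: {320b126, 55b4222, 5da3d35, e8638d3} — 4 commits.

4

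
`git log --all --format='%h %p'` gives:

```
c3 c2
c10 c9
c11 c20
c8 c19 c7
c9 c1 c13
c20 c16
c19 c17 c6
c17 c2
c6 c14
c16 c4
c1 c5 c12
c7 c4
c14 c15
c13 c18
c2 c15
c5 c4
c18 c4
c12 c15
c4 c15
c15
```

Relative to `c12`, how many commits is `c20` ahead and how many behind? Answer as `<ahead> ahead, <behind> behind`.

Reachable from c20: {c15, c16, c20, c4}.
Reachable from c12: {c12, c15}.
Only in c20's history (ahead): {c16, c20, c4} — 3.
Only in c12's history (behind): {c12} — 1.

3 ahead, 1 behind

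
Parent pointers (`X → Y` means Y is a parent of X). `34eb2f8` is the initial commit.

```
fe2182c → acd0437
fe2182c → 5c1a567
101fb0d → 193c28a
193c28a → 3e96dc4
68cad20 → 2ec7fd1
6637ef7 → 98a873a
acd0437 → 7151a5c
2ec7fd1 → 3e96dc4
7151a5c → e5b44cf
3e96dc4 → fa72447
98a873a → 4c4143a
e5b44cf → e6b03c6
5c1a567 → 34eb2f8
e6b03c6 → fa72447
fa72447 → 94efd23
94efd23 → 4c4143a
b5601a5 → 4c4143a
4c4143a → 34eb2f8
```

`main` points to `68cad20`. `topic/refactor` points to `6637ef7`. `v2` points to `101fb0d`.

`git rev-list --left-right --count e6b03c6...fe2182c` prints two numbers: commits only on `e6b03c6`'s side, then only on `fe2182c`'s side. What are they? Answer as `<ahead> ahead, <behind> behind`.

0 ahead, 5 behind

Reachable from e6b03c6: {34eb2f8, 4c4143a, 94efd23, e6b03c6, fa72447}.
Reachable from fe2182c: {34eb2f8, 4c4143a, 5c1a567, 7151a5c, 94efd23, acd0437, e5b44cf, e6b03c6, fa72447, fe2182c}.
Only in e6b03c6's history (ahead): {} — 0.
Only in fe2182c's history (behind): {5c1a567, 7151a5c, acd0437, e5b44cf, fe2182c} — 5.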